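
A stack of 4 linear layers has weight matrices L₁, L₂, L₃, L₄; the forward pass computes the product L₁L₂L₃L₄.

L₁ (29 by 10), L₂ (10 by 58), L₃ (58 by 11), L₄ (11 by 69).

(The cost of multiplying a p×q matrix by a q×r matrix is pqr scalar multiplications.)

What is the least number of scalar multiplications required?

Adjacent pairs: L₁L₂ = 29·10·58 = 16820; L₂L₃ = 10·58·11 = 6380; L₃L₄ = 58·11·69 = 44022.
Length 3: L₁..L₃: k=1: 0+6380+29·10·11=9570; k=2: 16820+0+29·58·11=35322 → min 9570 | L₂..L₄: k=2: 0+44022+10·58·69=84042; k=3: 6380+0+10·11·69=13970 → min 13970.
Length 4: L₁..L₄: k=1: 0+13970+29·10·69=33980; k=2: 16820+44022+29·58·69=176900; k=3: 9570+0+29·11·69=31581 → min 31581.
Optimal order: ((L₁(L₂L₃))L₄) with cost 31581.

31581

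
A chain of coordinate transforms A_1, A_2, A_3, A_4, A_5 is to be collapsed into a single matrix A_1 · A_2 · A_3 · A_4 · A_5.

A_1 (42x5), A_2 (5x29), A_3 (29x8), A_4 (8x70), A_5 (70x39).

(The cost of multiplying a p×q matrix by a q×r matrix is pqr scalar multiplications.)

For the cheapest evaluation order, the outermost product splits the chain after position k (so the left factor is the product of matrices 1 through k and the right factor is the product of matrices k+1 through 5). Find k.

1

Adjacent pairs: A_1A_2 = 42·5·29 = 6090; A_2A_3 = 5·29·8 = 1160; A_3A_4 = 29·8·70 = 16240; A_4A_5 = 8·70·39 = 21840.
Length 3: A_1..A_3: k=1: 0+1160+42·5·8=2840; k=2: 6090+0+42·29·8=15834 → min 2840 | A_2..A_4: k=2: 0+16240+5·29·70=26390; k=3: 1160+0+5·8·70=3960 → min 3960 | A_3..A_5: k=3: 0+21840+29·8·39=30888; k=4: 16240+0+29·70·39=95410 → min 30888.
Length 4: A_1..A_4: k=1: 0+3960+42·5·70=18660; k=2: 6090+16240+42·29·70=107590; k=3: 2840+0+42·8·70=26360 → min 18660 | A_2..A_5: k=2: 0+30888+5·29·39=36543; k=3: 1160+21840+5·8·39=24560; k=4: 3960+0+5·70·39=17610 → min 17610.
Top-level splits: k=1: (A_1..A_1)·(A_2..A_5) → 0+17610+42·5·39 = 25800; k=2: (A_1..A_2)·(A_3..A_5) → 6090+30888+42·29·39 = 84480; k=3: (A_1..A_3)·(A_4..A_5) → 2840+21840+42·8·39 = 37784; k=4: (A_1..A_4)·(A_5..A_5) → 18660+0+42·70·39 = 133320.
Best split is after A_1, i.e. k = 1.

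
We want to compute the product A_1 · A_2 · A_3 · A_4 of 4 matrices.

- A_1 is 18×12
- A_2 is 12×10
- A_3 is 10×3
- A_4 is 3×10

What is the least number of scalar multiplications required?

Adjacent pairs: A_1A_2 = 18·12·10 = 2160; A_2A_3 = 12·10·3 = 360; A_3A_4 = 10·3·10 = 300.
Length 3: A_1..A_3: k=1: 0+360+18·12·3=1008; k=2: 2160+0+18·10·3=2700 → min 1008 | A_2..A_4: k=2: 0+300+12·10·10=1500; k=3: 360+0+12·3·10=720 → min 720.
Length 4: A_1..A_4: k=1: 0+720+18·12·10=2880; k=2: 2160+300+18·10·10=4260; k=3: 1008+0+18·3·10=1548 → min 1548.
Optimal order: ((A_1 · (A_2 · A_3)) · A_4) with cost 1548.

1548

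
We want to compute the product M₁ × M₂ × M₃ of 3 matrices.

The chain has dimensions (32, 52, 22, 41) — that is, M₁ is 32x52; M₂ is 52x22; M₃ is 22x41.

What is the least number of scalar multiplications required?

Order (M₁ × (M₂ × M₃)): (M₂ × M₃): 52×22 by 22×41 → 52×41, cost 52·22·41 = 46904; (M₁ × (M₂ × M₃)): 32×52 by 52×41 → 32×41, cost 32·52·41 = 68224; cumulative 115128. Total 115128.
Order ((M₁ × M₂) × M₃): (M₁ × M₂): 32×52 by 52×22 → 32×22, cost 32·52·22 = 36608; ((M₁ × M₂) × M₃): 32×22 by 22×41 → 32×41, cost 32·22·41 = 28864; cumulative 65472. Total 65472.
Minimum: 65472.

65472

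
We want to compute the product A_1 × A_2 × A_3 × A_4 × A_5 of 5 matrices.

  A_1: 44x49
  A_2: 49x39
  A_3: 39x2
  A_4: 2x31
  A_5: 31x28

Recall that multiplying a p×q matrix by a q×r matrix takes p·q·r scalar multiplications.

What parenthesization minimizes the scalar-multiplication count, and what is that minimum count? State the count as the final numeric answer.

Adjacent pairs: A_1A_2 = 44·49·39 = 84084; A_2A_3 = 49·39·2 = 3822; A_3A_4 = 39·2·31 = 2418; A_4A_5 = 2·31·28 = 1736.
Length 3: A_1..A_3: k=1: 0+3822+44·49·2=8134; k=2: 84084+0+44·39·2=87516 → min 8134 | A_2..A_4: k=2: 0+2418+49·39·31=61659; k=3: 3822+0+49·2·31=6860 → min 6860 | A_3..A_5: k=3: 0+1736+39·2·28=3920; k=4: 2418+0+39·31·28=36270 → min 3920.
Length 4: A_1..A_4: k=1: 0+6860+44·49·31=73696; k=2: 84084+2418+44·39·31=139698; k=3: 8134+0+44·2·31=10862 → min 10862 | A_2..A_5: k=2: 0+3920+49·39·28=57428; k=3: 3822+1736+49·2·28=8302; k=4: 6860+0+49·31·28=49392 → min 8302.
Length 5: A_1..A_5: k=1: 0+8302+44·49·28=68670; k=2: 84084+3920+44·39·28=136052; k=3: 8134+1736+44·2·28=12334; k=4: 10862+0+44·31·28=49054 → min 12334.
Optimal parenthesization: ((A_1 × (A_2 × A_3)) × (A_4 × A_5)) with cost 12334.

12334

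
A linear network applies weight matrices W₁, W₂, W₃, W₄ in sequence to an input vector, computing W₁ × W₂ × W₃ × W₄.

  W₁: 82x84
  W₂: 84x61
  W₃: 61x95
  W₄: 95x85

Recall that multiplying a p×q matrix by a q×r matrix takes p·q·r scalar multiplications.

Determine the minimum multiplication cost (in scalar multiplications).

Adjacent pairs: W₁W₂ = 82·84·61 = 420168; W₂W₃ = 84·61·95 = 486780; W₃W₄ = 61·95·85 = 492575.
Length 3: W₁..W₃: k=1: 0+486780+82·84·95=1141140; k=2: 420168+0+82·61·95=895358 → min 895358 | W₂..W₄: k=2: 0+492575+84·61·85=928115; k=3: 486780+0+84·95·85=1165080 → min 928115.
Length 4: W₁..W₄: k=1: 0+928115+82·84·85=1513595; k=2: 420168+492575+82·61·85=1337913; k=3: 895358+0+82·95·85=1557508 → min 1337913.
Optimal order: ((W₁ × W₂) × (W₃ × W₄)) with cost 1337913.

1337913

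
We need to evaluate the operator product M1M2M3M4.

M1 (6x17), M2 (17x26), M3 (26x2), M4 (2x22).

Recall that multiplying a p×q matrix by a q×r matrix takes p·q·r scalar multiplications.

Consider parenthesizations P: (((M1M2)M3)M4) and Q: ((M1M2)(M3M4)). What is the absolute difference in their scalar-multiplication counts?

4000

Order P = (((M1M2)M3)M4): (M1M2): 6×17 by 17×26 → 6×26, cost 6·17·26 = 2652; ((M1M2)M3): 6×26 by 26×2 → 6×2, cost 6·26·2 = 312; cumulative 2964; (((M1M2)M3)M4): 6×2 by 2×22 → 6×22, cost 6·2·22 = 264; cumulative 3228. Total 3228.
Order Q = ((M1M2)(M3M4)): (M1M2): 6×17 by 17×26 → 6×26, cost 6·17·26 = 2652; (M3M4): 26×2 by 2×22 → 26×22, cost 26·2·22 = 1144; ((M1M2)(M3M4)): 6×26 by 26×22 → 6×22, cost 6·26·22 = 3432; cumulative 7228. Total 7228.
Difference: |3228 − 7228| = 4000.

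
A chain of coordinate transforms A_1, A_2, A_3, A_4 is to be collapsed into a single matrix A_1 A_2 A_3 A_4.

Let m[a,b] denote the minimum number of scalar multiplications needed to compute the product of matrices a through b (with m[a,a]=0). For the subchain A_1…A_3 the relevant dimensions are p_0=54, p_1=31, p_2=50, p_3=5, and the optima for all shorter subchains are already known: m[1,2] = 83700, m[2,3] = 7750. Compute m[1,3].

16120

m[1,3] = min over k∈[1,2] of m[1,k]+m[k+1,3]+p_{0}·p_k·p_{3}.
k=1: 0 + 7750 + 54·31·5 = 16120; k=2: 83700 + 0 + 54·50·5 = 97200.
Minimum: 16120 at k=1.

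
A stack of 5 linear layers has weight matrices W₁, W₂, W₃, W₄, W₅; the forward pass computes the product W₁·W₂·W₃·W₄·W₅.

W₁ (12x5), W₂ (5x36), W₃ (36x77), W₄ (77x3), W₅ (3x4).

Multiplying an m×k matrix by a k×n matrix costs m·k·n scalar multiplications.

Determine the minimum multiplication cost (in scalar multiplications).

9156

Adjacent pairs: W₁W₂ = 12·5·36 = 2160; W₂W₃ = 5·36·77 = 13860; W₃W₄ = 36·77·3 = 8316; W₄W₅ = 77·3·4 = 924.
Length 3: W₁..W₃: k=1: 0+13860+12·5·77=18480; k=2: 2160+0+12·36·77=35424 → min 18480 | W₂..W₄: k=2: 0+8316+5·36·3=8856; k=3: 13860+0+5·77·3=15015 → min 8856 | W₃..W₅: k=3: 0+924+36·77·4=12012; k=4: 8316+0+36·3·4=8748 → min 8748.
Length 4: W₁..W₄: k=1: 0+8856+12·5·3=9036; k=2: 2160+8316+12·36·3=11772; k=3: 18480+0+12·77·3=21252 → min 9036 | W₂..W₅: k=2: 0+8748+5·36·4=9468; k=3: 13860+924+5·77·4=16324; k=4: 8856+0+5·3·4=8916 → min 8916.
Length 5: W₁..W₅: k=1: 0+8916+12·5·4=9156; k=2: 2160+8748+12·36·4=12636; k=3: 18480+924+12·77·4=23100; k=4: 9036+0+12·3·4=9180 → min 9156.
Optimal order: (W₁·((W₂·(W₃·W₄))·W₅)) with cost 9156.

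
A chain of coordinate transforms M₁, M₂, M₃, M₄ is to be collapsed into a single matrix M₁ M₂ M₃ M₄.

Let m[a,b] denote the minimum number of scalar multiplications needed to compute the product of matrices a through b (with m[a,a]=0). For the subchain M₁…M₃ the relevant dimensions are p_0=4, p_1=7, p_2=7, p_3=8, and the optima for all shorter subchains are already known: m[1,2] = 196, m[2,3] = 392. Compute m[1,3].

420

m[1,3] = min over k∈[1,2] of m[1,k]+m[k+1,3]+p_{0}·p_k·p_{3}.
k=1: 0 + 392 + 4·7·8 = 616; k=2: 196 + 0 + 4·7·8 = 420.
Minimum: 420 at k=2.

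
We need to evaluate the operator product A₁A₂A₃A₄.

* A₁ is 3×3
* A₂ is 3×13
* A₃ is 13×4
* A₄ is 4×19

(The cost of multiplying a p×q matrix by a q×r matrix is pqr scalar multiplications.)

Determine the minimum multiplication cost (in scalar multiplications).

Adjacent pairs: A₁A₂ = 3·3·13 = 117; A₂A₃ = 3·13·4 = 156; A₃A₄ = 13·4·19 = 988.
Length 3: A₁..A₃: k=1: 0+156+3·3·4=192; k=2: 117+0+3·13·4=273 → min 192 | A₂..A₄: k=2: 0+988+3·13·19=1729; k=3: 156+0+3·4·19=384 → min 384.
Length 4: A₁..A₄: k=1: 0+384+3·3·19=555; k=2: 117+988+3·13·19=1846; k=3: 192+0+3·4·19=420 → min 420.
Optimal order: ((A₁(A₂A₃))A₄) with cost 420.

420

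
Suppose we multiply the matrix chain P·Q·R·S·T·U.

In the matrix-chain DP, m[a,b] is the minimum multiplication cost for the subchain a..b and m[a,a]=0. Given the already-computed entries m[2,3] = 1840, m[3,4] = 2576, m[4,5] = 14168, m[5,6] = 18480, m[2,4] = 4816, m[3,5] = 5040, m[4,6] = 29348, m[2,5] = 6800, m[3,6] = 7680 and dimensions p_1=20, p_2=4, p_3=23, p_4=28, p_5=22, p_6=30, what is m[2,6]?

10080

m[2,6] = min over k∈[2,5] of m[2,k]+m[k+1,6]+p_{1}·p_k·p_{6}.
k=2: 0 + 7680 + 20·4·30 = 10080; k=3: 1840 + 29348 + 20·23·30 = 44988; k=4: 4816 + 18480 + 20·28·30 = 40096; k=5: 6800 + 0 + 20·22·30 = 20000.
Minimum: 10080 at k=2.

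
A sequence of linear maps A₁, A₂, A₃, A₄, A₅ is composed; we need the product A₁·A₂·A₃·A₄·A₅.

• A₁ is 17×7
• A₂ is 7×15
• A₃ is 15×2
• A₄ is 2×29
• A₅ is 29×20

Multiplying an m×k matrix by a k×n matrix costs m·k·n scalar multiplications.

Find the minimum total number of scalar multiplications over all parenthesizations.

Adjacent pairs: A₁A₂ = 17·7·15 = 1785; A₂A₃ = 7·15·2 = 210; A₃A₄ = 15·2·29 = 870; A₄A₅ = 2·29·20 = 1160.
Length 3: A₁..A₃: k=1: 0+210+17·7·2=448; k=2: 1785+0+17·15·2=2295 → min 448 | A₂..A₄: k=2: 0+870+7·15·29=3915; k=3: 210+0+7·2·29=616 → min 616 | A₃..A₅: k=3: 0+1160+15·2·20=1760; k=4: 870+0+15·29·20=9570 → min 1760.
Length 4: A₁..A₄: k=1: 0+616+17·7·29=4067; k=2: 1785+870+17·15·29=10050; k=3: 448+0+17·2·29=1434 → min 1434 | A₂..A₅: k=2: 0+1760+7·15·20=3860; k=3: 210+1160+7·2·20=1650; k=4: 616+0+7·29·20=4676 → min 1650.
Length 5: A₁..A₅: k=1: 0+1650+17·7·20=4030; k=2: 1785+1760+17·15·20=8645; k=3: 448+1160+17·2·20=2288; k=4: 1434+0+17·29·20=11294 → min 2288.
Optimal order: ((A₁·(A₂·A₃))·(A₄·A₅)) with cost 2288.

2288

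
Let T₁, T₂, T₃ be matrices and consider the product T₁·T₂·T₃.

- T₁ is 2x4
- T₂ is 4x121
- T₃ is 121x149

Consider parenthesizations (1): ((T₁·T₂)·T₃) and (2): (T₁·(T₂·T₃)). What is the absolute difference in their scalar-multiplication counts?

36282

Order (1) = ((T₁·T₂)·T₃): (T₁·T₂): 2×4 by 4×121 → 2×121, cost 2·4·121 = 968; ((T₁·T₂)·T₃): 2×121 by 121×149 → 2×149, cost 2·121·149 = 36058; cumulative 37026. Total 37026.
Order (2) = (T₁·(T₂·T₃)): (T₂·T₃): 4×121 by 121×149 → 4×149, cost 4·121·149 = 72116; (T₁·(T₂·T₃)): 2×4 by 4×149 → 2×149, cost 2·4·149 = 1192; cumulative 73308. Total 73308.
Difference: |37026 − 73308| = 36282.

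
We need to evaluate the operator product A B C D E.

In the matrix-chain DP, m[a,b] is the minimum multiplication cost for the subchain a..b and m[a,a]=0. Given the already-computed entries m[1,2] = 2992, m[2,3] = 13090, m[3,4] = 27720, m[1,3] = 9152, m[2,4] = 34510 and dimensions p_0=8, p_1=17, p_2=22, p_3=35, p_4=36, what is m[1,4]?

m[1,4] = min over k∈[1,3] of m[1,k]+m[k+1,4]+p_{0}·p_k·p_{4}.
k=1: 0 + 34510 + 8·17·36 = 39406; k=2: 2992 + 27720 + 8·22·36 = 37048; k=3: 9152 + 0 + 8·35·36 = 19232.
Minimum: 19232 at k=3.

19232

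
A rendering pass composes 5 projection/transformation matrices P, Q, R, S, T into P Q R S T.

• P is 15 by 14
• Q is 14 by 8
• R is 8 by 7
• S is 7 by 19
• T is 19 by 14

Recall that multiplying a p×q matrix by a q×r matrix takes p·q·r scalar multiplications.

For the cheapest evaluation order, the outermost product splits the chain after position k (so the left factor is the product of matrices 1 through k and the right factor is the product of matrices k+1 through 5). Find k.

3

Adjacent pairs: PQ = 15·14·8 = 1680; QR = 14·8·7 = 784; RS = 8·7·19 = 1064; ST = 7·19·14 = 1862.
Length 3: P..R: k=1: 0+784+15·14·7=2254; k=2: 1680+0+15·8·7=2520 → min 2254 | Q..S: k=2: 0+1064+14·8·19=3192; k=3: 784+0+14·7·19=2646 → min 2646 | R..T: k=3: 0+1862+8·7·14=2646; k=4: 1064+0+8·19·14=3192 → min 2646.
Length 4: P..S: k=1: 0+2646+15·14·19=6636; k=2: 1680+1064+15·8·19=5024; k=3: 2254+0+15·7·19=4249 → min 4249 | Q..T: k=2: 0+2646+14·8·14=4214; k=3: 784+1862+14·7·14=4018; k=4: 2646+0+14·19·14=6370 → min 4018.
Top-level splits: k=1: (P..P)·(Q..T) → 0+4018+15·14·14 = 6958; k=2: (P..Q)·(R..T) → 1680+2646+15·8·14 = 6006; k=3: (P..R)·(S..T) → 2254+1862+15·7·14 = 5586; k=4: (P..S)·(T..T) → 4249+0+15·19·14 = 8239.
Best split is after R, i.e. k = 3.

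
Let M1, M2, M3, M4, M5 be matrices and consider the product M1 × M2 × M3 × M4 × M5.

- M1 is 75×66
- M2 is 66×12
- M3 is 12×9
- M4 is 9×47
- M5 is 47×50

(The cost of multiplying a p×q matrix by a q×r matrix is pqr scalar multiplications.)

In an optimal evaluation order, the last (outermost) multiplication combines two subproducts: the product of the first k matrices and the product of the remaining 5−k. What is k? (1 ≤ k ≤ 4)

Adjacent pairs: M1M2 = 75·66·12 = 59400; M2M3 = 66·12·9 = 7128; M3M4 = 12·9·47 = 5076; M4M5 = 9·47·50 = 21150.
Length 3: M1..M3: k=1: 0+7128+75·66·9=51678; k=2: 59400+0+75·12·9=67500 → min 51678 | M2..M4: k=2: 0+5076+66·12·47=42300; k=3: 7128+0+66·9·47=35046 → min 35046 | M3..M5: k=3: 0+21150+12·9·50=26550; k=4: 5076+0+12·47·50=33276 → min 26550.
Length 4: M1..M4: k=1: 0+35046+75·66·47=267696; k=2: 59400+5076+75·12·47=106776; k=3: 51678+0+75·9·47=83403 → min 83403 | M2..M5: k=2: 0+26550+66·12·50=66150; k=3: 7128+21150+66·9·50=57978; k=4: 35046+0+66·47·50=190146 → min 57978.
Top-level splits: k=1: (M1..M1)·(M2..M5) → 0+57978+75·66·50 = 305478; k=2: (M1..M2)·(M3..M5) → 59400+26550+75·12·50 = 130950; k=3: (M1..M3)·(M4..M5) → 51678+21150+75·9·50 = 106578; k=4: (M1..M4)·(M5..M5) → 83403+0+75·47·50 = 259653.
Best split is after M3, i.e. k = 3.

3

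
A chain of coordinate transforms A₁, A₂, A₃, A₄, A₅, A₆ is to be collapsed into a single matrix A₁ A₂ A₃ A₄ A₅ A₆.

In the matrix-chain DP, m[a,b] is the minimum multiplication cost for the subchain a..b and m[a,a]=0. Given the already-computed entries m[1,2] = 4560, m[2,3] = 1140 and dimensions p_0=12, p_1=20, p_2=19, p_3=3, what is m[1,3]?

m[1,3] = min over k∈[1,2] of m[1,k]+m[k+1,3]+p_{0}·p_k·p_{3}.
k=1: 0 + 1140 + 12·20·3 = 1860; k=2: 4560 + 0 + 12·19·3 = 5244.
Minimum: 1860 at k=1.

1860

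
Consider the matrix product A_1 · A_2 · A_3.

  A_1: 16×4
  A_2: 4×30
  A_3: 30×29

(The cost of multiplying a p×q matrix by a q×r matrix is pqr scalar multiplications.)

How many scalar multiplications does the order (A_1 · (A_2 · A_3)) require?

(A_2 · A_3): 4×30 by 30×29 → 4×29, cost 4·30·29 = 3480
(A_1 · (A_2 · A_3)): 16×4 by 4×29 → 16×29, cost 16·4·29 = 1856; cumulative 5336
Total: 5336 scalar multiplications.

5336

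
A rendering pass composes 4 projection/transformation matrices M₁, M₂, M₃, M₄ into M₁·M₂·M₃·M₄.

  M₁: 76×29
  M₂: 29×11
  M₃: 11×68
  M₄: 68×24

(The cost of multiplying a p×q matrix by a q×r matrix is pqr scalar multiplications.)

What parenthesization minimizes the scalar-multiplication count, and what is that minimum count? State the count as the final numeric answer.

Adjacent pairs: M₁M₂ = 76·29·11 = 24244; M₂M₃ = 29·11·68 = 21692; M₃M₄ = 11·68·24 = 17952.
Length 3: M₁..M₃: k=1: 0+21692+76·29·68=171564; k=2: 24244+0+76·11·68=81092 → min 81092 | M₂..M₄: k=2: 0+17952+29·11·24=25608; k=3: 21692+0+29·68·24=69020 → min 25608.
Length 4: M₁..M₄: k=1: 0+25608+76·29·24=78504; k=2: 24244+17952+76·11·24=62260; k=3: 81092+0+76·68·24=205124 → min 62260.
Optimal parenthesization: ((M₁·M₂)·(M₃·M₄)) with cost 62260.

62260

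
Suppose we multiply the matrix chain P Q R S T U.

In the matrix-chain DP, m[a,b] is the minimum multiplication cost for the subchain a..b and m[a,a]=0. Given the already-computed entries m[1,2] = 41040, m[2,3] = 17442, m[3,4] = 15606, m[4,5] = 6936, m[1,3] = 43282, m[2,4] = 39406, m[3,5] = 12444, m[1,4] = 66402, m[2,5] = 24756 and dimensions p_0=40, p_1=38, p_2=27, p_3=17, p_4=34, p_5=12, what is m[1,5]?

m[1,5] = min over k∈[1,4] of m[1,k]+m[k+1,5]+p_{0}·p_k·p_{5}.
k=1: 0 + 24756 + 40·38·12 = 42996; k=2: 41040 + 12444 + 40·27·12 = 66444; k=3: 43282 + 6936 + 40·17·12 = 58378; k=4: 66402 + 0 + 40·34·12 = 82722.
Minimum: 42996 at k=1.

42996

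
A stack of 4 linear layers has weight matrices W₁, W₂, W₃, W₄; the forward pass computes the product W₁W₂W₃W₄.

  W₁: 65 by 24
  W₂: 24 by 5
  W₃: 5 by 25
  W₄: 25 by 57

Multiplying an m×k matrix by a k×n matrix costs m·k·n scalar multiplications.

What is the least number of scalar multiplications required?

Adjacent pairs: W₁W₂ = 65·24·5 = 7800; W₂W₃ = 24·5·25 = 3000; W₃W₄ = 5·25·57 = 7125.
Length 3: W₁..W₃: k=1: 0+3000+65·24·25=42000; k=2: 7800+0+65·5·25=15925 → min 15925 | W₂..W₄: k=2: 0+7125+24·5·57=13965; k=3: 3000+0+24·25·57=37200 → min 13965.
Length 4: W₁..W₄: k=1: 0+13965+65·24·57=102885; k=2: 7800+7125+65·5·57=33450; k=3: 15925+0+65·25·57=108550 → min 33450.
Optimal order: ((W₁W₂)(W₃W₄)) with cost 33450.

33450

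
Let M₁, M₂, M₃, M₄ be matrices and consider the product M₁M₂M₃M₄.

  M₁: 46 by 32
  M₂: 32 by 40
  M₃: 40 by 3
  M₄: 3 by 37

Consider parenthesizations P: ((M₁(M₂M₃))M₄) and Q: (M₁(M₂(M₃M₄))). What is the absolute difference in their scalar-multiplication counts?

Order P = ((M₁(M₂M₃))M₄): (M₂M₃): 32×40 by 40×3 → 32×3, cost 32·40·3 = 3840; (M₁(M₂M₃)): 46×32 by 32×3 → 46×3, cost 46·32·3 = 4416; cumulative 8256; ((M₁(M₂M₃))M₄): 46×3 by 3×37 → 46×37, cost 46·3·37 = 5106; cumulative 13362. Total 13362.
Order Q = (M₁(M₂(M₃M₄))): (M₃M₄): 40×3 by 3×37 → 40×37, cost 40·3·37 = 4440; (M₂(M₃M₄)): 32×40 by 40×37 → 32×37, cost 32·40·37 = 47360; cumulative 51800; (M₁(M₂(M₃M₄))): 46×32 by 32×37 → 46×37, cost 46·32·37 = 54464; cumulative 106264. Total 106264.
Difference: |13362 − 106264| = 92902.

92902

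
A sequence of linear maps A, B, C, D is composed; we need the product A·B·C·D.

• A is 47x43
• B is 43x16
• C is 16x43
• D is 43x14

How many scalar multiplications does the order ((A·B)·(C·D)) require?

(A·B): 47×43 by 43×16 → 47×16, cost 47·43·16 = 32336
(C·D): 16×43 by 43×14 → 16×14, cost 16·43·14 = 9632
((A·B)·(C·D)): 47×16 by 16×14 → 47×14, cost 47·16·14 = 10528; cumulative 52496
Total: 52496 scalar multiplications.

52496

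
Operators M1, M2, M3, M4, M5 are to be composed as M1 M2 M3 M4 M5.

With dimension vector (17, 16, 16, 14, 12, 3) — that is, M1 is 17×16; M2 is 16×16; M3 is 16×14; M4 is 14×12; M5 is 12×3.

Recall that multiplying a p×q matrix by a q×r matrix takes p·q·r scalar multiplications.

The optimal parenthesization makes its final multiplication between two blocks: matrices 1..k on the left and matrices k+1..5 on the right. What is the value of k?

Adjacent pairs: M1M2 = 17·16·16 = 4352; M2M3 = 16·16·14 = 3584; M3M4 = 16·14·12 = 2688; M4M5 = 14·12·3 = 504.
Length 3: M1..M3: k=1: 0+3584+17·16·14=7392; k=2: 4352+0+17·16·14=8160 → min 7392 | M2..M4: k=2: 0+2688+16·16·12=5760; k=3: 3584+0+16·14·12=6272 → min 5760 | M3..M5: k=3: 0+504+16·14·3=1176; k=4: 2688+0+16·12·3=3264 → min 1176.
Length 4: M1..M4: k=1: 0+5760+17·16·12=9024; k=2: 4352+2688+17·16·12=10304; k=3: 7392+0+17·14·12=10248 → min 9024 | M2..M5: k=2: 0+1176+16·16·3=1944; k=3: 3584+504+16·14·3=4760; k=4: 5760+0+16·12·3=6336 → min 1944.
Top-level splits: k=1: (M1..M1)·(M2..M5) → 0+1944+17·16·3 = 2760; k=2: (M1..M2)·(M3..M5) → 4352+1176+17·16·3 = 6344; k=3: (M1..M3)·(M4..M5) → 7392+504+17·14·3 = 8610; k=4: (M1..M4)·(M5..M5) → 9024+0+17·12·3 = 9636.
Best split is after M1, i.e. k = 1.

1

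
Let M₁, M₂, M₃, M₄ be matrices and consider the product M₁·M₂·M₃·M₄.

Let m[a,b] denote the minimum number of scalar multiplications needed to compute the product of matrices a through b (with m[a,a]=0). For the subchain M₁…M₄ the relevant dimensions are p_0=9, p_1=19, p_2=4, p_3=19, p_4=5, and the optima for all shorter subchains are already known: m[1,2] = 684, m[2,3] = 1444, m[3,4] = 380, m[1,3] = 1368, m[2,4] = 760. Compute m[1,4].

1244

m[1,4] = min over k∈[1,3] of m[1,k]+m[k+1,4]+p_{0}·p_k·p_{4}.
k=1: 0 + 760 + 9·19·5 = 1615; k=2: 684 + 380 + 9·4·5 = 1244; k=3: 1368 + 0 + 9·19·5 = 2223.
Minimum: 1244 at k=2.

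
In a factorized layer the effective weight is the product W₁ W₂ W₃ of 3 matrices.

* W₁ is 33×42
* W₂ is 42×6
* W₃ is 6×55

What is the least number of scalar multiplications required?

Order (W₁ (W₂ W₃)): (W₂ W₃): 42×6 by 6×55 → 42×55, cost 42·6·55 = 13860; (W₁ (W₂ W₃)): 33×42 by 42×55 → 33×55, cost 33·42·55 = 76230; cumulative 90090. Total 90090.
Order ((W₁ W₂) W₃): (W₁ W₂): 33×42 by 42×6 → 33×6, cost 33·42·6 = 8316; ((W₁ W₂) W₃): 33×6 by 6×55 → 33×55, cost 33·6·55 = 10890; cumulative 19206. Total 19206.
Minimum: 19206.

19206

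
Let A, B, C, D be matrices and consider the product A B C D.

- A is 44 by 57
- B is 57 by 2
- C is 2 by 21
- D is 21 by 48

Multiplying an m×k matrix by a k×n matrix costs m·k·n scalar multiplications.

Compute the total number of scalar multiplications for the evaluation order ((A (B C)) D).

(B C): 57×2 by 2×21 → 57×21, cost 57·2·21 = 2394
(A (B C)): 44×57 by 57×21 → 44×21, cost 44·57·21 = 52668; cumulative 55062
((A (B C)) D): 44×21 by 21×48 → 44×48, cost 44·21·48 = 44352; cumulative 99414
Total: 99414 scalar multiplications.

99414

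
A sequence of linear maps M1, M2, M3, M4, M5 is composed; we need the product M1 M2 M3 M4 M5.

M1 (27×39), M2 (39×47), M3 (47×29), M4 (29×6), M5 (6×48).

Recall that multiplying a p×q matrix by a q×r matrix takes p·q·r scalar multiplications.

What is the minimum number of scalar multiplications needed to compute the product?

33270

Adjacent pairs: M1M2 = 27·39·47 = 49491; M2M3 = 39·47·29 = 53157; M3M4 = 47·29·6 = 8178; M4M5 = 29·6·48 = 8352.
Length 3: M1..M3: k=1: 0+53157+27·39·29=83694; k=2: 49491+0+27·47·29=86292 → min 83694 | M2..M4: k=2: 0+8178+39·47·6=19176; k=3: 53157+0+39·29·6=59943 → min 19176 | M3..M5: k=3: 0+8352+47·29·48=73776; k=4: 8178+0+47·6·48=21714 → min 21714.
Length 4: M1..M4: k=1: 0+19176+27·39·6=25494; k=2: 49491+8178+27·47·6=65283; k=3: 83694+0+27·29·6=88392 → min 25494 | M2..M5: k=2: 0+21714+39·47·48=109698; k=3: 53157+8352+39·29·48=115797; k=4: 19176+0+39·6·48=30408 → min 30408.
Length 5: M1..M5: k=1: 0+30408+27·39·48=80952; k=2: 49491+21714+27·47·48=132117; k=3: 83694+8352+27·29·48=129630; k=4: 25494+0+27·6·48=33270 → min 33270.
Optimal order: ((M1 (M2 (M3 M4))) M5) with cost 33270.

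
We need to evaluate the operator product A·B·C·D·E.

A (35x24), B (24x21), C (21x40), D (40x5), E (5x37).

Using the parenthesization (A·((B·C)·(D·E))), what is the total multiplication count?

94160

(B·C): 24×21 by 21×40 → 24×40, cost 24·21·40 = 20160
(D·E): 40×5 by 5×37 → 40×37, cost 40·5·37 = 7400
((B·C)·(D·E)): 24×40 by 40×37 → 24×37, cost 24·40·37 = 35520; cumulative 63080
(A·((B·C)·(D·E))): 35×24 by 24×37 → 35×37, cost 35·24·37 = 31080; cumulative 94160
Total: 94160 scalar multiplications.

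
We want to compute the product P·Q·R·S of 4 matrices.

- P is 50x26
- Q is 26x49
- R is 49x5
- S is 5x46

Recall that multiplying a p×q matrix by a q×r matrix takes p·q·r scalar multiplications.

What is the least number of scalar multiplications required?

Adjacent pairs: PQ = 50·26·49 = 63700; QR = 26·49·5 = 6370; RS = 49·5·46 = 11270.
Length 3: P..R: k=1: 0+6370+50·26·5=12870; k=2: 63700+0+50·49·5=75950 → min 12870 | Q..S: k=2: 0+11270+26·49·46=69874; k=3: 6370+0+26·5·46=12350 → min 12350.
Length 4: P..S: k=1: 0+12350+50·26·46=72150; k=2: 63700+11270+50·49·46=187670; k=3: 12870+0+50·5·46=24370 → min 24370.
Optimal order: ((P·(Q·R))·S) with cost 24370.

24370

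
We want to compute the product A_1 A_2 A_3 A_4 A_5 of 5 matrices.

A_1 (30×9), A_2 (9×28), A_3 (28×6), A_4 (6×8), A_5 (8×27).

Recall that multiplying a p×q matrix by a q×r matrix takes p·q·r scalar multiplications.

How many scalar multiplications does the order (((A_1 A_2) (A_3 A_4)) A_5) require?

22104

(A_1 A_2): 30×9 by 9×28 → 30×28, cost 30·9·28 = 7560
(A_3 A_4): 28×6 by 6×8 → 28×8, cost 28·6·8 = 1344
((A_1 A_2) (A_3 A_4)): 30×28 by 28×8 → 30×8, cost 30·28·8 = 6720; cumulative 15624
(((A_1 A_2) (A_3 A_4)) A_5): 30×8 by 8×27 → 30×27, cost 30·8·27 = 6480; cumulative 22104
Total: 22104 scalar multiplications.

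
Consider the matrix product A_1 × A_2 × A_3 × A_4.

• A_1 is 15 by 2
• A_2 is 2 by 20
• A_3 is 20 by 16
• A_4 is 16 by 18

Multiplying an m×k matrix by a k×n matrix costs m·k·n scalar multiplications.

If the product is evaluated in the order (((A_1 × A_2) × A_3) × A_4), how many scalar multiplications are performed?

(A_1 × A_2): 15×2 by 2×20 → 15×20, cost 15·2·20 = 600
((A_1 × A_2) × A_3): 15×20 by 20×16 → 15×16, cost 15·20·16 = 4800; cumulative 5400
(((A_1 × A_2) × A_3) × A_4): 15×16 by 16×18 → 15×18, cost 15·16·18 = 4320; cumulative 9720
Total: 9720 scalar multiplications.

9720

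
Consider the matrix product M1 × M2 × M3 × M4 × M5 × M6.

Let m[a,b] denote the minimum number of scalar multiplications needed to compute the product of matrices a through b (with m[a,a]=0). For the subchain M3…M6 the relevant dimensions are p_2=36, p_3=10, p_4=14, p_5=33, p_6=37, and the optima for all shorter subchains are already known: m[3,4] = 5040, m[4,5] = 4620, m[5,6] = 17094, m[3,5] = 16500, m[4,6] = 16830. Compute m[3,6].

m[3,6] = min over k∈[3,5] of m[3,k]+m[k+1,6]+p_{2}·p_k·p_{6}.
k=3: 0 + 16830 + 36·10·37 = 30150; k=4: 5040 + 17094 + 36·14·37 = 40782; k=5: 16500 + 0 + 36·33·37 = 60456.
Minimum: 30150 at k=3.

30150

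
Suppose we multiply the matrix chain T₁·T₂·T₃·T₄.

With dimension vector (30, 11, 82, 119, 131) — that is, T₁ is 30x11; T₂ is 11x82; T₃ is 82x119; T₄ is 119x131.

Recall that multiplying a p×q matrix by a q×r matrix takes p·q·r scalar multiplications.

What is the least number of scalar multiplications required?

322047

Adjacent pairs: T₁T₂ = 30·11·82 = 27060; T₂T₃ = 11·82·119 = 107338; T₃T₄ = 82·119·131 = 1278298.
Length 3: T₁..T₃: k=1: 0+107338+30·11·119=146608; k=2: 27060+0+30·82·119=319800 → min 146608 | T₂..T₄: k=2: 0+1278298+11·82·131=1396460; k=3: 107338+0+11·119·131=278817 → min 278817.
Length 4: T₁..T₄: k=1: 0+278817+30·11·131=322047; k=2: 27060+1278298+30·82·131=1627618; k=3: 146608+0+30·119·131=614278 → min 322047.
Optimal order: (T₁·((T₂·T₃)·T₄)) with cost 322047.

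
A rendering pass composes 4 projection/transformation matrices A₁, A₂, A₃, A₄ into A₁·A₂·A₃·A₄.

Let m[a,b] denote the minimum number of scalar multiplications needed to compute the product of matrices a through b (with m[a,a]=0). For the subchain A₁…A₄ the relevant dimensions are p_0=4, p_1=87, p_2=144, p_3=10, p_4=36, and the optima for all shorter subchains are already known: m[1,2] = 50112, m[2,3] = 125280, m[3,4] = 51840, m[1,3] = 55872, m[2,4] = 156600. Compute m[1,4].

57312

m[1,4] = min over k∈[1,3] of m[1,k]+m[k+1,4]+p_{0}·p_k·p_{4}.
k=1: 0 + 156600 + 4·87·36 = 169128; k=2: 50112 + 51840 + 4·144·36 = 122688; k=3: 55872 + 0 + 4·10·36 = 57312.
Minimum: 57312 at k=3.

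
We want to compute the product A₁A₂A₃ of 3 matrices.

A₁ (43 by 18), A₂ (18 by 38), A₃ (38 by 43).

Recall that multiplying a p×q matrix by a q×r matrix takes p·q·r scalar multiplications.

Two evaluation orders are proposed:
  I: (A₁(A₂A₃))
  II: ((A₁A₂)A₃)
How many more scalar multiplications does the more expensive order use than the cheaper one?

Order I = (A₁(A₂A₃)): (A₂A₃): 18×38 by 38×43 → 18×43, cost 18·38·43 = 29412; (A₁(A₂A₃)): 43×18 by 18×43 → 43×43, cost 43·18·43 = 33282; cumulative 62694. Total 62694.
Order II = ((A₁A₂)A₃): (A₁A₂): 43×18 by 18×38 → 43×38, cost 43·18·38 = 29412; ((A₁A₂)A₃): 43×38 by 38×43 → 43×43, cost 43·38·43 = 70262; cumulative 99674. Total 99674.
Difference: |62694 − 99674| = 36980.

36980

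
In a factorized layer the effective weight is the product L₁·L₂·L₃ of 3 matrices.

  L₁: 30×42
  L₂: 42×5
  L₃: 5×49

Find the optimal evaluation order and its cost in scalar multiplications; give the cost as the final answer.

(L₁·(L₂·L₃)): cost 72030.
((L₁·L₂)·L₃): cost 13650.
Optimal: ((L₁·L₂)·L₃) with cost 13650.

13650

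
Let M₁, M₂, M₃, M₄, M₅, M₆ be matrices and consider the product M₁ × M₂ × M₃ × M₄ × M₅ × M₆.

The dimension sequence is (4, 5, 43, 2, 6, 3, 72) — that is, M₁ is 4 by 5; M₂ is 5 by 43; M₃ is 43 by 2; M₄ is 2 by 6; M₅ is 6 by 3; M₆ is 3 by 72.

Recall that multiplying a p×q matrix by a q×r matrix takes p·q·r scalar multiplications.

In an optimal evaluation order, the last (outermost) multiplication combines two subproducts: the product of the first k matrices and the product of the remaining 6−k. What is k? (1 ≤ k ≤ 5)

Adjacent pairs: M₁M₂ = 4·5·43 = 860; M₂M₃ = 5·43·2 = 430; M₃M₄ = 43·2·6 = 516; M₄M₅ = 2·6·3 = 36; M₅M₆ = 6·3·72 = 1296.
Length 3: M₁..M₃: k=1: 0+430+4·5·2=470; k=2: 860+0+4·43·2=1204 → min 470 | M₂..M₄: k=2: 0+516+5·43·6=1806; k=3: 430+0+5·2·6=490 → min 490 | M₃..M₅: k=3: 0+36+43·2·3=294; k=4: 516+0+43·6·3=1290 → min 294 | M₄..M₆: k=4: 0+1296+2·6·72=2160; k=5: 36+0+2·3·72=468 → min 468.
Length 4: M₁..M₄: k=1: 0+490+4·5·6=610; k=2: 860+516+4·43·6=2408; k=3: 470+0+4·2·6=518 → min 518 | M₂..M₅: k=2: 0+294+5·43·3=939; k=3: 430+36+5·2·3=496; k=4: 490+0+5·6·3=580 → min 496 | M₃..M₆: k=3: 0+468+43·2·72=6660; k=4: 516+1296+43·6·72=20388; k=5: 294+0+43·3·72=9582 → min 6660.
Length 5: M₁..M₅: k=1: 0+496+4·5·3=556; k=2: 860+294+4·43·3=1670; k=3: 470+36+4·2·3=530; k=4: 518+0+4·6·3=590 → min 530 | M₂..M₆: k=2: 0+6660+5·43·72=22140; k=3: 430+468+5·2·72=1618; k=4: 490+1296+5·6·72=3946; k=5: 496+0+5·3·72=1576 → min 1576.
Top-level splits: k=1: (M₁..M₁)·(M₂..M₆) → 0+1576+4·5·72 = 3016; k=2: (M₁..M₂)·(M₃..M₆) → 860+6660+4·43·72 = 19904; k=3: (M₁..M₃)·(M₄..M₆) → 470+468+4·2·72 = 1514; k=4: (M₁..M₄)·(M₅..M₆) → 518+1296+4·6·72 = 3542; k=5: (M₁..M₅)·(M₆..M₆) → 530+0+4·3·72 = 1394.
Best split is after M₅, i.e. k = 5.

5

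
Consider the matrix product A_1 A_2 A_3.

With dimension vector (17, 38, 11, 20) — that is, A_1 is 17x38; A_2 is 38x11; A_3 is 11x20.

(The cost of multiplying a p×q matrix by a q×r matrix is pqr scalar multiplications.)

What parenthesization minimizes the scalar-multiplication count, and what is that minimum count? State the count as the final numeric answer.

(A_1 (A_2 A_3)): cost 21280.
((A_1 A_2) A_3): cost 10846.
Optimal: ((A_1 A_2) A_3) with cost 10846.

10846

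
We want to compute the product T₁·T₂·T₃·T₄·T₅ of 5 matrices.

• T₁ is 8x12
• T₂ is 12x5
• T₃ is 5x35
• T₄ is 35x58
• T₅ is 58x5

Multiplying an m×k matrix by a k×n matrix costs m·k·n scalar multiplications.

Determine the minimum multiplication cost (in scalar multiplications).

Adjacent pairs: T₁T₂ = 8·12·5 = 480; T₂T₃ = 12·5·35 = 2100; T₃T₄ = 5·35·58 = 10150; T₄T₅ = 35·58·5 = 10150.
Length 3: T₁..T₃: k=1: 0+2100+8·12·35=5460; k=2: 480+0+8·5·35=1880 → min 1880 | T₂..T₄: k=2: 0+10150+12·5·58=13630; k=3: 2100+0+12·35·58=26460 → min 13630 | T₃..T₅: k=3: 0+10150+5·35·5=11025; k=4: 10150+0+5·58·5=11600 → min 11025.
Length 4: T₁..T₄: k=1: 0+13630+8·12·58=19198; k=2: 480+10150+8·5·58=12950; k=3: 1880+0+8·35·58=18120 → min 12950 | T₂..T₅: k=2: 0+11025+12·5·5=11325; k=3: 2100+10150+12·35·5=14350; k=4: 13630+0+12·58·5=17110 → min 11325.
Length 5: T₁..T₅: k=1: 0+11325+8·12·5=11805; k=2: 480+11025+8·5·5=11705; k=3: 1880+10150+8·35·5=13430; k=4: 12950+0+8·58·5=15270 → min 11705.
Optimal order: ((T₁·T₂)·(T₃·(T₄·T₅))) with cost 11705.

11705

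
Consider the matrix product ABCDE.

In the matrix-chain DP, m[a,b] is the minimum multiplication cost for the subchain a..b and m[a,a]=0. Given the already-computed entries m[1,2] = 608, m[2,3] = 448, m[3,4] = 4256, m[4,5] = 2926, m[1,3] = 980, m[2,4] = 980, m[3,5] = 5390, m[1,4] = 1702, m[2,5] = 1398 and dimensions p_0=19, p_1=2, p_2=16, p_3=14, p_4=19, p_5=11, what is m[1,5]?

1816

m[1,5] = min over k∈[1,4] of m[1,k]+m[k+1,5]+p_{0}·p_k·p_{5}.
k=1: 0 + 1398 + 19·2·11 = 1816; k=2: 608 + 5390 + 19·16·11 = 9342; k=3: 980 + 2926 + 19·14·11 = 6832; k=4: 1702 + 0 + 19·19·11 = 5673.
Minimum: 1816 at k=1.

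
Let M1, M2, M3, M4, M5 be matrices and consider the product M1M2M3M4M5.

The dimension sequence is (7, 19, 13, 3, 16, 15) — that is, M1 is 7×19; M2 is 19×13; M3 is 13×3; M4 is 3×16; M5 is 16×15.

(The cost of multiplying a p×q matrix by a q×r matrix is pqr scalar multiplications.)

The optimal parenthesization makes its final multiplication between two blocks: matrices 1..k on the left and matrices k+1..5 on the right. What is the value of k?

Adjacent pairs: M1M2 = 7·19·13 = 1729; M2M3 = 19·13·3 = 741; M3M4 = 13·3·16 = 624; M4M5 = 3·16·15 = 720.
Length 3: M1..M3: k=1: 0+741+7·19·3=1140; k=2: 1729+0+7·13·3=2002 → min 1140 | M2..M4: k=2: 0+624+19·13·16=4576; k=3: 741+0+19·3·16=1653 → min 1653 | M3..M5: k=3: 0+720+13·3·15=1305; k=4: 624+0+13·16·15=3744 → min 1305.
Length 4: M1..M4: k=1: 0+1653+7·19·16=3781; k=2: 1729+624+7·13·16=3809; k=3: 1140+0+7·3·16=1476 → min 1476 | M2..M5: k=2: 0+1305+19·13·15=5010; k=3: 741+720+19·3·15=2316; k=4: 1653+0+19·16·15=6213 → min 2316.
Top-level splits: k=1: (M1..M1)·(M2..M5) → 0+2316+7·19·15 = 4311; k=2: (M1..M2)·(M3..M5) → 1729+1305+7·13·15 = 4399; k=3: (M1..M3)·(M4..M5) → 1140+720+7·3·15 = 2175; k=4: (M1..M4)·(M5..M5) → 1476+0+7·16·15 = 3156.
Best split is after M3, i.e. k = 3.

3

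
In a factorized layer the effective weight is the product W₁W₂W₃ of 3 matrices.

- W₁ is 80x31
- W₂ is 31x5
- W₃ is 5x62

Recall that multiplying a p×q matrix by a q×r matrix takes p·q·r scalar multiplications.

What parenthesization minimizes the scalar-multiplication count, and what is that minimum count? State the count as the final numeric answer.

(W₁(W₂W₃)): cost 163370.
((W₁W₂)W₃): cost 37200.
Optimal: ((W₁W₂)W₃) with cost 37200.

37200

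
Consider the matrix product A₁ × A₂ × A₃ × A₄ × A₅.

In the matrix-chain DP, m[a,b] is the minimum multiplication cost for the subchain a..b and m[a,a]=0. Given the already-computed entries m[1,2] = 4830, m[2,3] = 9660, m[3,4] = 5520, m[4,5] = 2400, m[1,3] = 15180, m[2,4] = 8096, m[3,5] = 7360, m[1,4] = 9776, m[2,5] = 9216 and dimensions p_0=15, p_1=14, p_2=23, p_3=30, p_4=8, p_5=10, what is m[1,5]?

m[1,5] = min over k∈[1,4] of m[1,k]+m[k+1,5]+p_{0}·p_k·p_{5}.
k=1: 0 + 9216 + 15·14·10 = 11316; k=2: 4830 + 7360 + 15·23·10 = 15640; k=3: 15180 + 2400 + 15·30·10 = 22080; k=4: 9776 + 0 + 15·8·10 = 10976.
Minimum: 10976 at k=4.

10976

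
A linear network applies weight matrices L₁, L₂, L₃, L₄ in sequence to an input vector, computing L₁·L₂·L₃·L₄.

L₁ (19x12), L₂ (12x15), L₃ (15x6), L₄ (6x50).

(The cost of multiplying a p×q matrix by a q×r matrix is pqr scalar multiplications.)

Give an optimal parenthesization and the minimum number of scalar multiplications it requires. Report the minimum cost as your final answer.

Adjacent pairs: L₁L₂ = 19·12·15 = 3420; L₂L₃ = 12·15·6 = 1080; L₃L₄ = 15·6·50 = 4500.
Length 3: L₁..L₃: k=1: 0+1080+19·12·6=2448; k=2: 3420+0+19·15·6=5130 → min 2448 | L₂..L₄: k=2: 0+4500+12·15·50=13500; k=3: 1080+0+12·6·50=4680 → min 4680.
Length 4: L₁..L₄: k=1: 0+4680+19·12·50=16080; k=2: 3420+4500+19·15·50=22170; k=3: 2448+0+19·6·50=8148 → min 8148.
Optimal parenthesization: ((L₁·(L₂·L₃))·L₄) with cost 8148.

8148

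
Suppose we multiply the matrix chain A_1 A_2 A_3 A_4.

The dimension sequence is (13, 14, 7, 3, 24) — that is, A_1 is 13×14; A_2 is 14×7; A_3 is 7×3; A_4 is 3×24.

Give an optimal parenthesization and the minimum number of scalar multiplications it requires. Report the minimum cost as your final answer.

1776

Adjacent pairs: A_1A_2 = 13·14·7 = 1274; A_2A_3 = 14·7·3 = 294; A_3A_4 = 7·3·24 = 504.
Length 3: A_1..A_3: k=1: 0+294+13·14·3=840; k=2: 1274+0+13·7·3=1547 → min 840 | A_2..A_4: k=2: 0+504+14·7·24=2856; k=3: 294+0+14·3·24=1302 → min 1302.
Length 4: A_1..A_4: k=1: 0+1302+13·14·24=5670; k=2: 1274+504+13·7·24=3962; k=3: 840+0+13·3·24=1776 → min 1776.
Optimal parenthesization: ((A_1 (A_2 A_3)) A_4) with cost 1776.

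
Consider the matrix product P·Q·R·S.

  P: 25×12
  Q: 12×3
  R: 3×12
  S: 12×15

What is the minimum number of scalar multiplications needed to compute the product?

2565

Adjacent pairs: PQ = 25·12·3 = 900; QR = 12·3·12 = 432; RS = 3·12·15 = 540.
Length 3: P..R: k=1: 0+432+25·12·12=4032; k=2: 900+0+25·3·12=1800 → min 1800 | Q..S: k=2: 0+540+12·3·15=1080; k=3: 432+0+12·12·15=2592 → min 1080.
Length 4: P..S: k=1: 0+1080+25·12·15=5580; k=2: 900+540+25·3·15=2565; k=3: 1800+0+25·12·15=6300 → min 2565.
Optimal order: ((P·Q)·(R·S)) with cost 2565.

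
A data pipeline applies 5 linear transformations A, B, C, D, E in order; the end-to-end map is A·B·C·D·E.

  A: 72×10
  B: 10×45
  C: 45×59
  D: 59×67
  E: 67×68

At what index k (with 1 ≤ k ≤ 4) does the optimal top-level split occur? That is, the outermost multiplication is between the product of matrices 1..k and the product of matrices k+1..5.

1

Adjacent pairs: AB = 72·10·45 = 32400; BC = 10·45·59 = 26550; CD = 45·59·67 = 177885; DE = 59·67·68 = 268804.
Length 3: A..C: k=1: 0+26550+72·10·59=69030; k=2: 32400+0+72·45·59=223560 → min 69030 | B..D: k=2: 0+177885+10·45·67=208035; k=3: 26550+0+10·59·67=66080 → min 66080 | C..E: k=3: 0+268804+45·59·68=449344; k=4: 177885+0+45·67·68=382905 → min 382905.
Length 4: A..D: k=1: 0+66080+72·10·67=114320; k=2: 32400+177885+72·45·67=427365; k=3: 69030+0+72·59·67=353646 → min 114320 | B..E: k=2: 0+382905+10·45·68=413505; k=3: 26550+268804+10·59·68=335474; k=4: 66080+0+10·67·68=111640 → min 111640.
Top-level splits: k=1: (A..A)·(B..E) → 0+111640+72·10·68 = 160600; k=2: (A..B)·(C..E) → 32400+382905+72·45·68 = 635625; k=3: (A..C)·(D..E) → 69030+268804+72·59·68 = 626698; k=4: (A..D)·(E..E) → 114320+0+72·67·68 = 442352.
Best split is after A, i.e. k = 1.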